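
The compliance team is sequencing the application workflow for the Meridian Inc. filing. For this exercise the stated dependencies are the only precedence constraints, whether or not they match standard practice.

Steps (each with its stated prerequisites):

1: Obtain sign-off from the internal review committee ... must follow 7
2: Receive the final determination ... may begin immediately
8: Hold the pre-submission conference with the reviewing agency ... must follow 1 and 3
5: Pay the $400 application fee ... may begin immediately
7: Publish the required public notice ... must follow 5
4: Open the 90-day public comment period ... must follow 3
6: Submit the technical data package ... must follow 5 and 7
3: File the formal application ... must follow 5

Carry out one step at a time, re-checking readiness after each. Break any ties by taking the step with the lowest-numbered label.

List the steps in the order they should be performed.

Nothing is required for 2 and 5. 2 has the earlier label → 2 first.
That leaves 5 as the only ready step → 5.
Now 3 and 7 have their prerequisites met. 3 has the earlier label, so 3 next.
4 now also ready, so the ready set is {4, 7}; 4 has the earlier label → 4.
7 needed 5, now all done → 7.
Ready: 1 and 6. 1 has the earlier label → 1.
8 now also ready, so the ready set is {6, 8}; 6 has the earlier label → 6.
That leaves 8 as the only ready step → 8.

2, 5, 3, 4, 7, 1, 6, 8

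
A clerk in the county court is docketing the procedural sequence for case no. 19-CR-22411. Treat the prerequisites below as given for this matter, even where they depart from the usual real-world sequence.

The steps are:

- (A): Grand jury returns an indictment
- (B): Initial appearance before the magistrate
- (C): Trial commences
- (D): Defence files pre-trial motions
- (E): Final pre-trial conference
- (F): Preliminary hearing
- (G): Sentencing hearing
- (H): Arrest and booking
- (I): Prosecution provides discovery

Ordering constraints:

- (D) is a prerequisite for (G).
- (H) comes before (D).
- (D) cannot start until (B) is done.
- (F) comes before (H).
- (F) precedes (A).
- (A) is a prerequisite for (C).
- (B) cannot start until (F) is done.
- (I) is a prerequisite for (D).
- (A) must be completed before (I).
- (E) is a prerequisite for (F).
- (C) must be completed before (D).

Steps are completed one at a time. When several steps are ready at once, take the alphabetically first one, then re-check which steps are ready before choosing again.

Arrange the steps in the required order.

(E) → (F) → (A) → (B) → (C) → (H) → (I) → (D) → (G)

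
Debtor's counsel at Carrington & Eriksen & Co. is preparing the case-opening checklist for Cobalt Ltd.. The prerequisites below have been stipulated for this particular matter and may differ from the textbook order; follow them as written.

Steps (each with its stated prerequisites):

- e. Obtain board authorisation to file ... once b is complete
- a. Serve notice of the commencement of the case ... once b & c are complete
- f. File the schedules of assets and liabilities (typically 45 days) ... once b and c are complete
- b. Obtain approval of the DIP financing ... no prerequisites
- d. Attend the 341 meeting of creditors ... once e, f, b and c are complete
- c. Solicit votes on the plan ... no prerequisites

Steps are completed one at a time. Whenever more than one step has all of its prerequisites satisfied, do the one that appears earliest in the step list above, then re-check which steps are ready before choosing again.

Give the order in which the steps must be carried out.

b and c have no prerequisites; b is listed earlier, so b is first.
e now also ready, so the ready set is {e, c}; e is listed earlier → e.
c is the only step now ready → c.
a and f are both available; a is listed earlier → a.
Next only f has its prerequisites met → f.
d is the only step now ready → d.

b e c a f d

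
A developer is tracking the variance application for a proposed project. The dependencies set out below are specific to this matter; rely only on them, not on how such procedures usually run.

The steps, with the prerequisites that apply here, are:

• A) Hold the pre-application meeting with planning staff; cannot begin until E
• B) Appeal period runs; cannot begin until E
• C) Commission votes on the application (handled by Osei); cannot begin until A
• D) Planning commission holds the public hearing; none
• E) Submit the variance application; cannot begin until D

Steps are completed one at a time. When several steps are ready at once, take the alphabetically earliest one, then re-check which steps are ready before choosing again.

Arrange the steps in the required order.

D is the only step with nothing outstanding, so it goes first.
That leaves E as the only ready step → E.
Ready: A and B. A has the earlier label → A.
C now also ready, so the ready set is {B, C}; B has the earlier label → B.
Next only C has its prerequisites met → C.

D E A B C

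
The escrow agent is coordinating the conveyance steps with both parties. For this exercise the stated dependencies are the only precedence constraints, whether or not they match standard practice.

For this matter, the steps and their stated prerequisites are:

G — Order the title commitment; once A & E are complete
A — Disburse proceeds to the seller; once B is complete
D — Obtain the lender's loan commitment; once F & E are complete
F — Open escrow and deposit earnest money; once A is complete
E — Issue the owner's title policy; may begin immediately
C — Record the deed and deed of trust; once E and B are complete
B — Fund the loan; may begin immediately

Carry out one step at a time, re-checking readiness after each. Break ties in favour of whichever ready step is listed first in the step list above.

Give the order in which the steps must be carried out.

E B A G F D C

E and B have no prerequisites; E is listed earlier, so E is first.
Next only B has its prerequisites met → B.
A and C are both available; A is listed earlier → A.
Ready: G, F and C. G is listed earlier → G.
Now F and C have their prerequisites met. F is listed earlier, so F next.
D now also ready, so the ready set is {D, C}; D is listed earlier → D.
Next only C has its prerequisites met → C.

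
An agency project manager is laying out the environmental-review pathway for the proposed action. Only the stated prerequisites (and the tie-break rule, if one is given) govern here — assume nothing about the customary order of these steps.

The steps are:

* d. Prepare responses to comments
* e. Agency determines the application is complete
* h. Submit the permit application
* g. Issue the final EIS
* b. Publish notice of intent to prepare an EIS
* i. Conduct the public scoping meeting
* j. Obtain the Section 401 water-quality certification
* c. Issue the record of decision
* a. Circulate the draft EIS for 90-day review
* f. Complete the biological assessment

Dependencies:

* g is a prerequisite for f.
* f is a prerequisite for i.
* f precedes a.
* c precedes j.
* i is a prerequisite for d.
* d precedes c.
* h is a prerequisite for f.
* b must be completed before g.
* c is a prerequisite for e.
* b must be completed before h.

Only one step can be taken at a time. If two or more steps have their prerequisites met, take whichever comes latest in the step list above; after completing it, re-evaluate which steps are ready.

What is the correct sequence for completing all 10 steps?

b, g, h, f, a, i, d, c, j, e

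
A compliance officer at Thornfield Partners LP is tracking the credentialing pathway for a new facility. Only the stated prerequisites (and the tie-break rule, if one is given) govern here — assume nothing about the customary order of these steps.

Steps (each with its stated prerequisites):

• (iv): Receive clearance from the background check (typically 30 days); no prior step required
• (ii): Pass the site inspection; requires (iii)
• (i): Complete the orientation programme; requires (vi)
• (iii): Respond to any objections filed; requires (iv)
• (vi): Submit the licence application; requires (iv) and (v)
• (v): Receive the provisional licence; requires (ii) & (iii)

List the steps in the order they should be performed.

(iv) (iii) (ii) (v) (vi) (i)

Only (iv) has no prerequisites, so it is first.
Next only (iii) has its prerequisites met → (iii).
(ii) needed (iii), now all done → (ii).
(v) needed (ii) and (iii), now all done → (v).
Next only (vi) has its prerequisites met → (vi).
(i) needed (vi), now all done → (i).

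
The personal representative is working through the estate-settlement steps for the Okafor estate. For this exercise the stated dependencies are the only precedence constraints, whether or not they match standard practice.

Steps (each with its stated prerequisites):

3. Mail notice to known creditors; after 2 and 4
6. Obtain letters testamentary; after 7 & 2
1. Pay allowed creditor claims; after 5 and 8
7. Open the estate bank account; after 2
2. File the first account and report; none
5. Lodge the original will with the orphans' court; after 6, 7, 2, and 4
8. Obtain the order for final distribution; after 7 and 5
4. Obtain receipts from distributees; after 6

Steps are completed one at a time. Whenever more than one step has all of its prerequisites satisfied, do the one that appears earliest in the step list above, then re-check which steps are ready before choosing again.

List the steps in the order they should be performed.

2, 7, 6, 4, 3, 5, 8, 1

Only 2 has no prerequisites, so it is first.
7 is the only step now ready → 7.
That leaves 6 as the only ready step → 6.
Next only 4 has its prerequisites met → 4.
Now 3 and 5 have their prerequisites met. 3 is listed earlier, so 3 next.
5 needed 6, 7, 2 and 4, now all done → 5.
8 is the only step now ready → 8.
1 needed 5 and 8, now all done → 1.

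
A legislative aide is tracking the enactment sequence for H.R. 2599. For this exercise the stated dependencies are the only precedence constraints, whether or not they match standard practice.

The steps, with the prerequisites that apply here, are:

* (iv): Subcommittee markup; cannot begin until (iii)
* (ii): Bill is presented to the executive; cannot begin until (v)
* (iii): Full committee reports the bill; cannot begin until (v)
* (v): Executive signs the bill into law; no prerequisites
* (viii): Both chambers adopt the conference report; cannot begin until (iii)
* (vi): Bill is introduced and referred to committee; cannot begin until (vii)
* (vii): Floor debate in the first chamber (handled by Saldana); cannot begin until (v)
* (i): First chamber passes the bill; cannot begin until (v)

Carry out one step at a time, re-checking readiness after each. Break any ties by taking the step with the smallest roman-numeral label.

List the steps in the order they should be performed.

(v) → (i) → (ii) → (iii) → (iv) → (vii) → (vi) → (viii)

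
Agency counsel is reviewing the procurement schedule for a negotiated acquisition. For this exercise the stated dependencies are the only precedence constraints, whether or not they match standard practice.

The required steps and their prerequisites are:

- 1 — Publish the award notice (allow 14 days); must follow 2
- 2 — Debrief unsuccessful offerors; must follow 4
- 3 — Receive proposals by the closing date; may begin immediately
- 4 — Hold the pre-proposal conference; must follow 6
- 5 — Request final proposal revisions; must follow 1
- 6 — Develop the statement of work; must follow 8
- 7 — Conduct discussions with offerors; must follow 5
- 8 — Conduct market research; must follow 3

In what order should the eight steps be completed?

3 8 6 4 2 1 5 7

Only 3 has no prerequisites, so it is first.
That leaves 8 as the only ready step → 8.
That leaves 6 as the only ready step → 6.
4 is the only step now ready → 4.
2 needed 4, now all done → 2.
1 is the only step now ready → 1.
That leaves 5 as the only ready step → 5.
7 needed 5, now all done → 7.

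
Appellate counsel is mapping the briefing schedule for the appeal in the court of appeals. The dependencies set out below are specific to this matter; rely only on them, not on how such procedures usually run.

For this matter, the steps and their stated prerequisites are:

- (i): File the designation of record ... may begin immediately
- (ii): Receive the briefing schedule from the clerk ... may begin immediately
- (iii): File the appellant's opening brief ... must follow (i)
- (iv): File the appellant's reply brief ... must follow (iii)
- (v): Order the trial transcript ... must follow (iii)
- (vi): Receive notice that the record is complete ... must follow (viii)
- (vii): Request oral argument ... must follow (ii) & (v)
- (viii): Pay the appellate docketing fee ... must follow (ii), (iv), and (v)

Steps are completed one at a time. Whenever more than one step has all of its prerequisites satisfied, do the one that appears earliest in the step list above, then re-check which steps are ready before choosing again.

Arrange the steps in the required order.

Nothing is required for (i) and (ii). (i) is listed earlier → (i) first.
(iii) now also ready, so the ready set is {(ii), (iii)}; (ii) is listed earlier → (ii).
That leaves (iii) as the only ready step → (iii).
(iv) and (v) are both available; (iv) is listed earlier → (iv).
(v) needed (iii), now all done → (v).
Ready: (vii) and (viii). (vii) is listed earlier → (vii).
Next only (viii) has its prerequisites met → (viii).
(vi) is the only step now ready → (vi).

(i) (ii) (iii) (iv) (v) (vii) (viii) (vi)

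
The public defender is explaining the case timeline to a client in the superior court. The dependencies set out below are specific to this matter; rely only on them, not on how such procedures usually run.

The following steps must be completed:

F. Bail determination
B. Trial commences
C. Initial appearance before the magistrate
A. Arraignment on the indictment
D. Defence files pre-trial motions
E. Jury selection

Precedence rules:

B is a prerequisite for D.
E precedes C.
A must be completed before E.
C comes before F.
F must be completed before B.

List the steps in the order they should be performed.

A, E, C, F, B, D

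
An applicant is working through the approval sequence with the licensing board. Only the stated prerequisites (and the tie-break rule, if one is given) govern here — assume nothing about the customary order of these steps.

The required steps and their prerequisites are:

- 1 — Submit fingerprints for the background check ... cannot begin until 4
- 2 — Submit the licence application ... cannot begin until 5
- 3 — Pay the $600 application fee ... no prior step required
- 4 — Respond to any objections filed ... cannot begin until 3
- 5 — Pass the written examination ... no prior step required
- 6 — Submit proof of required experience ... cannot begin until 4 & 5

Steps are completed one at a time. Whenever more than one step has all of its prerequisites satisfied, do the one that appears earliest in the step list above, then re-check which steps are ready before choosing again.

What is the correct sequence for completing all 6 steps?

3 and 5 have no prerequisites; 3 is listed earlier, so 3 is first.
4 now also ready, so the ready set is {4, 5}; 4 is listed earlier → 4.
1 and 5 are both available; 1 is listed earlier → 1.
Next only 5 has its prerequisites met → 5.
2 and 6 are both available; 2 is listed earlier → 2.
6 needed 4 and 5, now all done → 6.

3, 4, 1, 5, 2, 6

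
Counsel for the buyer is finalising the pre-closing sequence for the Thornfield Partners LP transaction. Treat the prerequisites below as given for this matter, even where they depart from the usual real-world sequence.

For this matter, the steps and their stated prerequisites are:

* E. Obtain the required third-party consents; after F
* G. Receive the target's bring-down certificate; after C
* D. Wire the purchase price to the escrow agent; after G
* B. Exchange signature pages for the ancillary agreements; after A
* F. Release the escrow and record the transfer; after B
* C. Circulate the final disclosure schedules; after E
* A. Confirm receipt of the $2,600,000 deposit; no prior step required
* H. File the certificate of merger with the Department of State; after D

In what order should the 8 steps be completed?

A B F E C G D H

Only A has no prerequisites, so it is first.
That leaves B as the only ready step → B.
That leaves F as the only ready step → F.
E needed F, now all done → E.
C needed E, now all done → C.
Next only G has its prerequisites met → G.
D needed G, now all done → D.
Next only H has its prerequisites met → H.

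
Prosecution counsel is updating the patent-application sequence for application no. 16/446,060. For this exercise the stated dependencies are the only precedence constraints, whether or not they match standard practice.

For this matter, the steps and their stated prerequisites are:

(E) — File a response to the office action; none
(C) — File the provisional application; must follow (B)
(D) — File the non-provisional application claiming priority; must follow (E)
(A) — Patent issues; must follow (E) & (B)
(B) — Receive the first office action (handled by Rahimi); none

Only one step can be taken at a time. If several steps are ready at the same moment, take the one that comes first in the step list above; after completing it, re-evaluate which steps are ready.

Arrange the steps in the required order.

(E) (D) (B) (C) (A)

(E) and (B) have no prerequisites; (E) is listed earlier, so (E) is first.
Now (D) and (B) have their prerequisites met. (D) is listed earlier, so (D) next.
(B) is the only step now ready → (B).
(C) and (A) are both available; (C) is listed earlier → (C).
(A) needed (E) and (B), now all done → (A).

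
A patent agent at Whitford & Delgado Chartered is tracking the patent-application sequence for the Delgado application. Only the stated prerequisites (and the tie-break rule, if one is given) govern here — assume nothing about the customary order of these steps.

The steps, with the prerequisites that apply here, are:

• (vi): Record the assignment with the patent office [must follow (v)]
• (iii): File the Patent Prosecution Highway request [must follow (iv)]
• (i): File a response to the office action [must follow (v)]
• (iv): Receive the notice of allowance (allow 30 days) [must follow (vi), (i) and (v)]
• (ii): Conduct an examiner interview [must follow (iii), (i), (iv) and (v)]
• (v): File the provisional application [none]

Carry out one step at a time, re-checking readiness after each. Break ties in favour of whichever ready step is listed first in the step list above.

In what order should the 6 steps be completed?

(v) is the only step with nothing outstanding, so it goes first.
(vi) and (i) are both available; (vi) is listed earlier → (vi).
Next only (i) has its prerequisites met → (i).
(iv) is the only step now ready → (iv).
(iii) is the only step now ready → (iii).
Next only (ii) has its prerequisites met → (ii).

(v), (vi), (i), (iv), (iii), (ii)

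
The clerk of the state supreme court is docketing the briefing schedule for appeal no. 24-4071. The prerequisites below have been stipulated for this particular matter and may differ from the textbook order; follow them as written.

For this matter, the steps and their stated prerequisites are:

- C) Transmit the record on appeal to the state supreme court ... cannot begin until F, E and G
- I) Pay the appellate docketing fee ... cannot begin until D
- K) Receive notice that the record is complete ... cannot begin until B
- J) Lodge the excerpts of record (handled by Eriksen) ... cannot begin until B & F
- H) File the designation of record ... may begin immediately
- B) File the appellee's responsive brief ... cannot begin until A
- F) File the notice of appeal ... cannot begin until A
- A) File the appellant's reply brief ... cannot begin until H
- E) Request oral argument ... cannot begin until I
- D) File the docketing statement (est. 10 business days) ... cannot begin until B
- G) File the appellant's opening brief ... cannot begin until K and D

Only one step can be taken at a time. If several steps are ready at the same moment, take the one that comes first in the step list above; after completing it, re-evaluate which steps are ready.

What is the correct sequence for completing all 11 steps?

H has no prerequisites → H first.
Next only A has its prerequisites met → A.
B and F are both available; B is listed earlier → B.
Now K, F and D have their prerequisites met. K is listed earlier, so K next.
Ready: F and D. F is listed earlier → F.
Ready: J and D. J is listed earlier → J.
D needed B, now all done → D.
Ready: I and G. I is listed earlier → I.
E now also ready, so the ready set is {E, G}; E is listed earlier → E.
G needed K and D, now all done → G.
Next only C has its prerequisites met → C.

H A B K F J D I E G C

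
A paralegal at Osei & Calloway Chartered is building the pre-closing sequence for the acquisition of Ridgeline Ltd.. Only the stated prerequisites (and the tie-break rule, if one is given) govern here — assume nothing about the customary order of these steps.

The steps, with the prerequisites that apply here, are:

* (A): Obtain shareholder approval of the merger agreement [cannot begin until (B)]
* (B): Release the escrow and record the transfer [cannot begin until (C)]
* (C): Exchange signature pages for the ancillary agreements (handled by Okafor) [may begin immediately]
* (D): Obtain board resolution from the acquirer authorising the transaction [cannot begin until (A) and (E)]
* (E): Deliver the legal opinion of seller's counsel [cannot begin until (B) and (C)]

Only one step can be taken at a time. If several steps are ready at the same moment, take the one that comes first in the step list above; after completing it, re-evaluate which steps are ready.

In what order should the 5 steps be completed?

(C), (B), (A), (E), (D)

(C) is the only step with nothing outstanding, so it goes first.
That leaves (B) as the only ready step → (B).
Ready: (A) and (E). (A) is listed earlier → (A).
(E) needed (B) and (C), now all done → (E).
(D) needed (A) and (E), now all done → (D).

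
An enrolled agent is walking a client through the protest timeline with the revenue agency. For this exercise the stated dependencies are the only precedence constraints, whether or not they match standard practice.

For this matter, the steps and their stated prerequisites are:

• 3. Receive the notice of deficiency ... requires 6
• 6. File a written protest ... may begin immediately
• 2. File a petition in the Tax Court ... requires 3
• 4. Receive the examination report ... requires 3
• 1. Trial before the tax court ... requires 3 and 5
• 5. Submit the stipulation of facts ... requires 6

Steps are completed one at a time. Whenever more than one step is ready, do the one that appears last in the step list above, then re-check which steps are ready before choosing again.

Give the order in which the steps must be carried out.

6 5 3 1 4 2

Only 6 has no prerequisites, so it is first.
Ready: 5 and 3. 5 is listed later → 5.
That leaves 3 as the only ready step → 3.
1, 4 and 2 are all available; 1 is listed later → 1.
4 and 2 are both available; 4 is listed later → 4.
That leaves 2 as the only ready step → 2.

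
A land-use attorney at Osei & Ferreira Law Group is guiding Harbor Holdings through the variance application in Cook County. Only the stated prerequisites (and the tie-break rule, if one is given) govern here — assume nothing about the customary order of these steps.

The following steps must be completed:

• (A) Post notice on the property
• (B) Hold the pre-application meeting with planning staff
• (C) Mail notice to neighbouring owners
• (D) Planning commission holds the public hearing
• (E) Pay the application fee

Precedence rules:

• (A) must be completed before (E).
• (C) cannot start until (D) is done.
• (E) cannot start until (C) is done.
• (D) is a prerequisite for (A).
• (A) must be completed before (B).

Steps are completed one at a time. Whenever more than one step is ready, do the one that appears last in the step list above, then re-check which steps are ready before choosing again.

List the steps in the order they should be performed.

Only (D) has no prerequisites, so it is first.
(C) and (A) are both available; (C) is listed later → (C).
(A) is the only step now ready → (A).
Now (E) and (B) have their prerequisites met. (E) is listed later, so (E) next.
(B) needed (A), now all done → (B).

(D) → (C) → (A) → (E) → (B)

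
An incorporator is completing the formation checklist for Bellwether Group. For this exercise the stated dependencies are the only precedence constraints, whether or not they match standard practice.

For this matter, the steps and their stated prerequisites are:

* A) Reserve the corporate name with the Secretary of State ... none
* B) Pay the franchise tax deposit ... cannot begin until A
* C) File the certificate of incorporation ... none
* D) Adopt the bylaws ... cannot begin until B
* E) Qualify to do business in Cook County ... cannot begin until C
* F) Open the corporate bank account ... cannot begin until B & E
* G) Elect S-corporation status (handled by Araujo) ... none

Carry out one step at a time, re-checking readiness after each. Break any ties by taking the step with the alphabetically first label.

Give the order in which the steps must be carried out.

Nothing is required for A, C and G. A has the earlier label → A first.
B now also ready, so the ready set is {B, C, G}; B has the earlier label → B.
D now also ready, so the ready set is {C, D, G}; C has the earlier label → C.
Ready: D, E and G. D has the earlier label → D.
Ready: E and G. E has the earlier label → E.
F now also ready, so the ready set is {F, G}; F has the earlier label → F.
That leaves G as the only ready step → G.

A, B, C, D, E, F, G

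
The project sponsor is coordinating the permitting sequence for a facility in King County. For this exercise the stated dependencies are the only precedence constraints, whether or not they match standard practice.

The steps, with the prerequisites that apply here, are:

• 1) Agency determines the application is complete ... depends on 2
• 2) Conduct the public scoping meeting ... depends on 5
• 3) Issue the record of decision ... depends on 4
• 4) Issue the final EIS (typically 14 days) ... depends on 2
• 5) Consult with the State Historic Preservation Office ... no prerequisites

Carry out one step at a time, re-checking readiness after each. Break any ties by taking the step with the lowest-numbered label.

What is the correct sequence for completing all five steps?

5 has no prerequisites → 5 first.
2 is the only step now ready → 2.
Ready: 1 and 4. 1 has the earlier label → 1.
Next only 4 has its prerequisites met → 4.
Next only 3 has its prerequisites met → 3.

5, 2, 1, 4, 3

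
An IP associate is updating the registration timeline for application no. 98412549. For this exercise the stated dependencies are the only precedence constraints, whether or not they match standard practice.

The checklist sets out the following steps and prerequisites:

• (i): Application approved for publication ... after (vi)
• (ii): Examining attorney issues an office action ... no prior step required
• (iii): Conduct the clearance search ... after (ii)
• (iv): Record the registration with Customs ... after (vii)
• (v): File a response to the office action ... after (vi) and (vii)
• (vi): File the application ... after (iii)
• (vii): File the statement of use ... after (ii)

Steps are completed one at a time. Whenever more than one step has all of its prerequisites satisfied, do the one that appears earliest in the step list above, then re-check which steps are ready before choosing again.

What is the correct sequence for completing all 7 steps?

(ii) (iii) (vi) (i) (vii) (iv) (v)

Only (ii) has no prerequisites, so it is first.
(iii) and (vii) are both available; (iii) is listed earlier → (iii).
Ready: (vi) and (vii). (vi) is listed earlier → (vi).
Ready: (i) and (vii). (i) is listed earlier → (i).
Next only (vii) has its prerequisites met → (vii).
Now (iv) and (v) have their prerequisites met. (iv) is listed earlier, so (iv) next.
(v) needed (vi) and (vii), now all done → (v).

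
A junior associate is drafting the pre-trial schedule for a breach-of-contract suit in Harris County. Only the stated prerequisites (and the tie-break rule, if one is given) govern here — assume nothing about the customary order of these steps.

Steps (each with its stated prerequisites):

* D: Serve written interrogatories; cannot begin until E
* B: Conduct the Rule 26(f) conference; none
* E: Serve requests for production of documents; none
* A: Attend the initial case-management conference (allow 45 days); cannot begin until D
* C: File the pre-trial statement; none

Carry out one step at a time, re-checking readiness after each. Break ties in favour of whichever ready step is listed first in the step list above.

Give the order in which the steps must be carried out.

B E D A C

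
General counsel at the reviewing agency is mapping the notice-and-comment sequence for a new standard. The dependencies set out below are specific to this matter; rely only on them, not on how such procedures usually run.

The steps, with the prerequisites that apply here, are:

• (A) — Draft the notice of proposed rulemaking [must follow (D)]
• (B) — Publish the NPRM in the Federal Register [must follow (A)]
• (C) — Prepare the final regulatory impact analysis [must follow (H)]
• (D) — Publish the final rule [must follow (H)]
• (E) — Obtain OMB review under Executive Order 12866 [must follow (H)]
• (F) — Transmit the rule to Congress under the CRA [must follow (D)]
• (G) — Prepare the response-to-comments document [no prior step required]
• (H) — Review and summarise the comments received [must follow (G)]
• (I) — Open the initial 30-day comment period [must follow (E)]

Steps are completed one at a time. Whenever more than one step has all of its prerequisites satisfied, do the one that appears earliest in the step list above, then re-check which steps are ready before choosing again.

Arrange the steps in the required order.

(G) → (H) → (C) → (D) → (A) → (B) → (E) → (F) → (I)

Only (G) has no prerequisites, so it is first.
(H) needed (G), now all done → (H).
(C), (D) and (E) are all available; (C) is listed earlier → (C).
Ready: (D) and (E). (D) is listed earlier → (D).
Ready: (A), (E) and (F). (A) is listed earlier → (A).
(B) now also ready, so the ready set is {(B), (E), (F)}; (B) is listed earlier → (B).
Ready: (E) and (F). (E) is listed earlier → (E).
Ready: (F) and (I). (F) is listed earlier → (F).
(I) needed (E), now all done → (I).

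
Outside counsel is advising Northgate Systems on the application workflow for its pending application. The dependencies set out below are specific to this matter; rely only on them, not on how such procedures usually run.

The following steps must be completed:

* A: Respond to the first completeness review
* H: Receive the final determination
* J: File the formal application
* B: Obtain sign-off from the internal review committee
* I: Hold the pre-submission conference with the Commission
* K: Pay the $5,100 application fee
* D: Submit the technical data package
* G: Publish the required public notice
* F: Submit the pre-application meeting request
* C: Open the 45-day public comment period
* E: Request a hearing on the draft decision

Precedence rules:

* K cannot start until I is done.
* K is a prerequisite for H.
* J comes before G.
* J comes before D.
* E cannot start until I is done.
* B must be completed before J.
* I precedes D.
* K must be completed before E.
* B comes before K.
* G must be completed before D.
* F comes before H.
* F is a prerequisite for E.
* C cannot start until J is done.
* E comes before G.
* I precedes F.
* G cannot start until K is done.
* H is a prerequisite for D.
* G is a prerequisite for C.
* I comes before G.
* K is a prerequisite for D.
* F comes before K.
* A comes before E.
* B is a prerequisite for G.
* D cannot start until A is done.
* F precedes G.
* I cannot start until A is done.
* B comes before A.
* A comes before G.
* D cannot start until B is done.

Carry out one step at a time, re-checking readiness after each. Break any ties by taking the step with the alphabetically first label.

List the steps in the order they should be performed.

Only B has no prerequisites, so it is first.
A and J are both available; A has the earlier label → A.
Now I and J have their prerequisites met. I has the earlier label, so I next.
F now also ready, so the ready set is {F, J}; F has the earlier label → F.
Now J and K have their prerequisites met. J has the earlier label, so J next.
That leaves K as the only ready step → K.
Now E and H have their prerequisites met. E has the earlier label, so E next.
Ready: G and H. G has the earlier label → G.
Now C and H have their prerequisites met. C has the earlier label, so C next.
Next only H has its prerequisites met → H.
D needed A, B, G, H, I, J and K, now all done → D.

B, A, I, F, J, K, E, G, C, H, D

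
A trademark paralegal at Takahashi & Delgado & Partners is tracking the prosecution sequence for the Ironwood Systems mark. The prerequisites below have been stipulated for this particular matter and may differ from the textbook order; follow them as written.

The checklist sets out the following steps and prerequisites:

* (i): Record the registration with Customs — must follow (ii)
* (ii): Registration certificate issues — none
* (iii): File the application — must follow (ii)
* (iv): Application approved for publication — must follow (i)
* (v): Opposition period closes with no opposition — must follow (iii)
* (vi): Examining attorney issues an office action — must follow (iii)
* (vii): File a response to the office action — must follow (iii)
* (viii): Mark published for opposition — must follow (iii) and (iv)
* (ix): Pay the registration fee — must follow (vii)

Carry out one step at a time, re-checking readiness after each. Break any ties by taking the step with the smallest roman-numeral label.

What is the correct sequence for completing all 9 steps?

(ii) → (i) → (iii) → (iv) → (v) → (vi) → (vii) → (viii) → (ix)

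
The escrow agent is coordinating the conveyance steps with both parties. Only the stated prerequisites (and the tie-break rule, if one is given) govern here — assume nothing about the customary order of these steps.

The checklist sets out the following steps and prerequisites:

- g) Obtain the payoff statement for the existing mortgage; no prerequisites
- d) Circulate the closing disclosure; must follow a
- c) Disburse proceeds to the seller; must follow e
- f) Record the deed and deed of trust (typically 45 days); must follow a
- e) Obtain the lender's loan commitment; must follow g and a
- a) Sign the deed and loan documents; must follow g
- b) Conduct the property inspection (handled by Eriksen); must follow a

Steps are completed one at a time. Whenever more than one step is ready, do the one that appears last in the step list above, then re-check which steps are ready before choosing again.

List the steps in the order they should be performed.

g is the only step with nothing outstanding, so it goes first.
Next only a has its prerequisites met → a.
Ready: b, e, f and d. b is listed later → b.
e, f and d are all available; e is listed later → e.
c now also ready, so the ready set is {f, c, d}; f is listed later → f.
Ready: c and d. c is listed later → c.
d is the only step now ready → d.

g, a, b, e, f, c, d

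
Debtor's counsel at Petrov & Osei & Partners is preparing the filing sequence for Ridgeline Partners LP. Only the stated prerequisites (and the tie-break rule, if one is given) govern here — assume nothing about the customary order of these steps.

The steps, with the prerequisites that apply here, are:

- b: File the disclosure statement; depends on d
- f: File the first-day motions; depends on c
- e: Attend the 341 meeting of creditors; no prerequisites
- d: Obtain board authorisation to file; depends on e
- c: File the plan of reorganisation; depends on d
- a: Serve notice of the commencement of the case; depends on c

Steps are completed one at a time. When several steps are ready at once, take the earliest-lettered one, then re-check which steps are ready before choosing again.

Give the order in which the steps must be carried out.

e is the only step with nothing outstanding, so it goes first.
That leaves d as the only ready step → d.
Ready: b and c. b has the earlier label → b.
c needed d, now all done → c.
Now a and f have their prerequisites met. a has the earlier label, so a next.
f is the only step now ready → f.

e, d, b, c, a, f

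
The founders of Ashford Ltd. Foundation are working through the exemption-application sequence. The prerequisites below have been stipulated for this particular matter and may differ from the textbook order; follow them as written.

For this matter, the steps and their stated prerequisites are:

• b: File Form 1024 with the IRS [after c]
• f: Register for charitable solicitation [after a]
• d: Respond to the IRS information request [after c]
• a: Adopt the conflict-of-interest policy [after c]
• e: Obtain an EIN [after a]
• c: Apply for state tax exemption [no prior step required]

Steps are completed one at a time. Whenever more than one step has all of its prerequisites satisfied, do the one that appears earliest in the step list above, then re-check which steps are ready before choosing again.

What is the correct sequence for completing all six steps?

c, b, d, a, f, e

c has no prerequisites → c first.
b, d and a are all available; b is listed earlier → b.
d and a are both available; d is listed earlier → d.
a is the only step now ready → a.
Now f and e have their prerequisites met. f is listed earlier, so f next.
e is the only step now ready → e.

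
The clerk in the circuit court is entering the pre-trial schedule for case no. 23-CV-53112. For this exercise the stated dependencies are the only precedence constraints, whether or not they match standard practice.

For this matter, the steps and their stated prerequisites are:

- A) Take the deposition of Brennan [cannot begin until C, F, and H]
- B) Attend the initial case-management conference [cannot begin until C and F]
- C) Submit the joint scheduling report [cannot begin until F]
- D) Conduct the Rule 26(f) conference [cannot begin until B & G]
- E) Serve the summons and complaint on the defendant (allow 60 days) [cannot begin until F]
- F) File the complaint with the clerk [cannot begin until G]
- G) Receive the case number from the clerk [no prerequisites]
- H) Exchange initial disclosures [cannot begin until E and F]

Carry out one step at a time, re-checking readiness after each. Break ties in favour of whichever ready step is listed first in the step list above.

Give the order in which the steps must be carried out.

G → F → C → B → D → E → H → A

Only G has no prerequisites, so it is first.
Next only F has its prerequisites met → F.
Ready: C and E. C is listed earlier → C.
Now B and E have their prerequisites met. B is listed earlier, so B next.
D and E are both available; D is listed earlier → D.
E needed F, now all done → E.
H needed E and F, now all done → H.
A is the only step now ready → A.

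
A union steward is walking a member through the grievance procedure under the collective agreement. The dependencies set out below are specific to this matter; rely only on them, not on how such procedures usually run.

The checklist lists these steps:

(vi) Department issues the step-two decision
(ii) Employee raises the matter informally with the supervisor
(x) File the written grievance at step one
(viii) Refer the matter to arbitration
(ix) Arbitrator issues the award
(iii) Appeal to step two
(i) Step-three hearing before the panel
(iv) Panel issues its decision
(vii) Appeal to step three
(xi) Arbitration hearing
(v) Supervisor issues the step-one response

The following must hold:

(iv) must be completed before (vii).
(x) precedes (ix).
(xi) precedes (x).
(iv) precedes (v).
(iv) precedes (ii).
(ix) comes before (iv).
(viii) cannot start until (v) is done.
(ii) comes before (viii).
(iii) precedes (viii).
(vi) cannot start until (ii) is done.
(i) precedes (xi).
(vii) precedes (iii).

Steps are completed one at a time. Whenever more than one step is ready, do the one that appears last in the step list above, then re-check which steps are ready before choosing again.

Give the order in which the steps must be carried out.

(i) has no prerequisites → (i) first.
Next only (xi) has its prerequisites met → (xi).
Next only (x) has its prerequisites met → (x).
That leaves (ix) as the only ready step → (ix).
(iv) needed (ix), now all done → (iv).
Ready: (v), (vii) and (ii). (v) is listed later → (v).
Now (vii) and (ii) have their prerequisites met. (vii) is listed later, so (vii) next.
(iii) and (ii) are both available; (iii) is listed later → (iii).
(ii) needed (iv), now all done → (ii).
Now (viii) and (vi) have their prerequisites met. (viii) is listed later, so (viii) next.
(vi) needed (ii), now all done → (vi).

(i) (xi) (x) (ix) (iv) (v) (vii) (iii) (ii) (viii) (vi)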